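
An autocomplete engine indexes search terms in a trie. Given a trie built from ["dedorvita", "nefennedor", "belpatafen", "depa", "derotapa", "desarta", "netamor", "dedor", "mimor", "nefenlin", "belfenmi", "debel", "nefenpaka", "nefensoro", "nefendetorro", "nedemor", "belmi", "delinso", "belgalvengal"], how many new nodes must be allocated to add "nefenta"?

2

"nefen" is already a path in the trie; the remaining "ta" must be added.
Each of the 2 remaining characters creates one node.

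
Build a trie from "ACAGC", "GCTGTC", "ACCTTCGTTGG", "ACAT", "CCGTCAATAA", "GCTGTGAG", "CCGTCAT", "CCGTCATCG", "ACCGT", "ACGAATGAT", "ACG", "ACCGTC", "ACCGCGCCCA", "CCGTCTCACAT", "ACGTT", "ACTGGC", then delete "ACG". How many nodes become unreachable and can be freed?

0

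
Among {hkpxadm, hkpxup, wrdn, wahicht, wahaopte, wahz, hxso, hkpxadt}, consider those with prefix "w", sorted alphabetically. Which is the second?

DFS of the "w" subtree visits, in order: "wahaopte", "wahicht", "wahz", "wrdn"
The 2nd is wahicht.

wahicht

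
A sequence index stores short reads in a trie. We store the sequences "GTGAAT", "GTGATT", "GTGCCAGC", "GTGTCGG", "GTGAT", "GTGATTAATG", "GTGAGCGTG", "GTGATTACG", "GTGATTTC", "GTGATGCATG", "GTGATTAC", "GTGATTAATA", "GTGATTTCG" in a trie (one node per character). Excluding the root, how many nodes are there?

37

Trie structure (* marks end of a word):
(root)
└─ G
   └─ T
      └─ G
         ├─ A
         │  ├─ A
         │  │  └─ T *
         │  ├─ G
         │  │  └─ C
         │  │     └─ G
         │  │        └─ T
         │  │           └─ G *
         │  └─ T *
         │     ├─ G
         │     │  └─ C
         │     │     └─ A
         │     │        └─ T
         │     │           └─ G *
         │     └─ T *
         │        ├─ A
         │        │  ├─ A
         │        │  │  └─ T
         │        │  │     ├─ A *
         │        │  │     └─ G *
         │        │  └─ C *
         │        │     └─ G *
         │        └─ T
         │           └─ C *
         │              └─ G *
         ├─ C
         │  └─ C
         │     └─ A
         │        └─ G
         │           └─ C *
         └─ T
            └─ C
               └─ G
                  └─ G *
Counting every labelled node above: 37.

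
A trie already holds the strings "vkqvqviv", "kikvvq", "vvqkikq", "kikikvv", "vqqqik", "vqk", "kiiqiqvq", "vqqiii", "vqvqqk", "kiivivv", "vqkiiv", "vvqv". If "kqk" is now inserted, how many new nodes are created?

2

The longest prefix of "kqk" already in the trie is "k" (length 1).
So 3 − 1 = 2 new nodes.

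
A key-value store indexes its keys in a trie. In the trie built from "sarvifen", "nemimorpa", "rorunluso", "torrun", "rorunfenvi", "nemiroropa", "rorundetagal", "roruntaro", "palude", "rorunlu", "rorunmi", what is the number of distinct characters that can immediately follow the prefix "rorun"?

Follow the path "rorun" to its node, then look at its outgoing edges.
Distinct next characters after "rorun": d, f, l, m, t.
That node has 5 child edges.

5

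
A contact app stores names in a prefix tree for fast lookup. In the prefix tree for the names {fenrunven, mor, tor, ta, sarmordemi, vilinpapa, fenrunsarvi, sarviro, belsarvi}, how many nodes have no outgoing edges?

9

Leaves are exactly the stored words that no other stored word extends.
Those words: "belsarvi", "fenrunsarvi", "fenrunven", "mor", "sarmordemi", "sarviro", "ta", "tor", "vilinpapa"
Leaf count: 9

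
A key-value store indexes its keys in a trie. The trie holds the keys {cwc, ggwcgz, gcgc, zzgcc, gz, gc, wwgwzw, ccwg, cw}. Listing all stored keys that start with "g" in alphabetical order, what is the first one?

Filter for "g…" and sort: "gc", "gcgc", "ggwcgz", "gz"
Position 1: gc

gc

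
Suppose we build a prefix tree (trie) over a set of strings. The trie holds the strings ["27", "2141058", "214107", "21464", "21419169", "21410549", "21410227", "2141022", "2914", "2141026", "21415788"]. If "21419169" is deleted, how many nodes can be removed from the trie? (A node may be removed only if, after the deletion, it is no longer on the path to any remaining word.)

After clearing the end-marker at "21419169", prune upward until reaching a node still needed by another word.
The suffix "9169" (4 nodes) is used only by "21419169"; the node for "2141" still has the child "0", so pruning stops there.
Nodes removed: 4

4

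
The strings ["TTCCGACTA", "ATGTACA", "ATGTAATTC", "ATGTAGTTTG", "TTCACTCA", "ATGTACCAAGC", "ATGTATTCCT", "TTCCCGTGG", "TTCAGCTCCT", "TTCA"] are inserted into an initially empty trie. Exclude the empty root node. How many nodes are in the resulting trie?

Insert word by word; a character creates a node only if that edge doesn't already exist:
  "TTCCGACTA" → 9 new (T, T, C, C, G, A, C, T, A)
  "ATGTACA" → 7 new (A, T, G, T, A, C, A)
  "ATGTAATTC" → prefix "ATGTA" already present; 4 new (A, T, T, C)
  "ATGTAGTTTG" → prefix "ATGTA" already present; 5 new (G, T, T, T, G)
  "TTCACTCA" → prefix "TTC" already present; 5 new (A, C, T, C, A)
  "ATGTACCAAGC" → prefix "ATGTAC" already present; 5 new (C, A, A, G, C)
  "ATGTATTCCT" → prefix "ATGTA" already present; 5 new (T, T, C, C, T)
  "TTCCCGTGG" → prefix "TTCC" already present; 5 new (C, G, T, G, G)
  "TTCAGCTCCT" → prefix "TTCA" already present; 6 new (G, C, T, C, C, T)
  "TTCA" → prefix "TTCA" already present; 0 new (none)
Total nodes = 9 + 7 + 4 + 5 + 5 + 5 + 5 + 5 + 6 + 0 = 51

51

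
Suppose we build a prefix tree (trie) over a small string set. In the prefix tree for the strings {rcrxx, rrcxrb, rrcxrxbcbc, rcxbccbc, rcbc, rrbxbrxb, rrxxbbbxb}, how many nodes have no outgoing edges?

Leaves are exactly the stored words that no other stored word extends.
Those words: "rcbc", "rcrxx", "rcxbccbc", "rrbxbrxb", "rrcxrb", "rrcxrxbcbc", "rrxxbbbxb"
Leaf count: 7

7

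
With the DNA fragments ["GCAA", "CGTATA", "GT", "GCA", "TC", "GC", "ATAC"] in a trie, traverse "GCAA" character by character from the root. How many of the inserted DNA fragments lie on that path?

Walk "GCAA" from the root; an end-of-word marker is hit whenever a stored word is a prefix of "GCAA".
Prefixes of the query that are stored words: "GC", "GCA", "GCAA"
Count: 3

3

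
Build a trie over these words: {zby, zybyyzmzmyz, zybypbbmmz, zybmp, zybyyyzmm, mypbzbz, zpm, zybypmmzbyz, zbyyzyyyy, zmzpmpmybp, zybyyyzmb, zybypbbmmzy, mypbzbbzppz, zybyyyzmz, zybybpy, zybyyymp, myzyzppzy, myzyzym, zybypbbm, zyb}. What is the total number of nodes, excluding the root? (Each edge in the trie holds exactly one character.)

Count nodes per top-level branch (shared prefixes stored once):
  'm'-branch (mypbzbbzppz, mypbzbz, myzyzppzy, myzyzym): 21 nodes
  'z'-branch (zby, zbyyzyyyy, zmzpmpmybp, zpm, zyb, zybmp, zybybpy, zybypbbm, zybypbbmmz, zybypbbmmzy, zybypmmzbyz, zybyyymp, zybyyyzmb, zybyyyzmm, zybyyyzmz, zybyyzmzmyz): 56 nodes
Sum: 77

77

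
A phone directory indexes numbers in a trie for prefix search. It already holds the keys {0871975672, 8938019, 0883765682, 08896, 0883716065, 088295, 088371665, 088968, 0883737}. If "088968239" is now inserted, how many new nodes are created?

3

"088968" is already a path in the trie; the remaining "239" must be added.
New nodes needed: |"088968239"| − 6 = 9 − 6 = 3.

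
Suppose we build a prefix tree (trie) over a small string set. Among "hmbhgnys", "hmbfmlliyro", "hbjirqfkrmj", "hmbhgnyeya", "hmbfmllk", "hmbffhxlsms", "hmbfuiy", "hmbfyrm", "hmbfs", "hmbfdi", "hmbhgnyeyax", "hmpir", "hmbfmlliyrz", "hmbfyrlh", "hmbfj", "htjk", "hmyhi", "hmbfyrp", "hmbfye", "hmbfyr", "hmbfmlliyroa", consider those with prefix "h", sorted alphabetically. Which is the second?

DFS of the "h" subtree visits, in order: "hbjirqfkrmj", "hmbfdi", "hmbffhxlsms", "hmbfj", "hmbfmlliyro", "hmbfmlliyroa", "hmbfmlliyrz", "hmbfmllk", "hmbfs", "hmbfuiy", "hmbfye", "hmbfyr", "hmbfyrlh", "hmbfyrm", "hmbfyrp", "hmbhgnyeya", "hmbhgnyeyax", "hmbhgnys", "hmpir", "hmyhi", "htjk"
The 2nd is hmbfdi.

hmbfdi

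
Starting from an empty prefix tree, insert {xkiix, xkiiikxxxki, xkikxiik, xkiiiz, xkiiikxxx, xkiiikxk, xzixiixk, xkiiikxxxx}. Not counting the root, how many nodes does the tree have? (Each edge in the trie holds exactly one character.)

Trie structure (* marks end of a word):
(root)
└─ x
   ├─ k
   │  └─ i
   │     ├─ i
   │     │  ├─ i
   │     │  │  ├─ k
   │     │  │  │  └─ x
   │     │  │  │     ├─ k *
   │     │  │  │     └─ x
   │     │  │  │        └─ x *
   │     │  │  │           ├─ k
   │     │  │  │           │  └─ i *
   │     │  │  │           └─ x *
   │     │  │  └─ z *
   │     │  └─ x *
   │     └─ k
   │        └─ x
   │           └─ i
   │              └─ i
   │                 └─ k *
   └─ z
      └─ i
         └─ x
            └─ i
               └─ i
                  └─ x
                     └─ k *
Counting every labelled node above: 27.

27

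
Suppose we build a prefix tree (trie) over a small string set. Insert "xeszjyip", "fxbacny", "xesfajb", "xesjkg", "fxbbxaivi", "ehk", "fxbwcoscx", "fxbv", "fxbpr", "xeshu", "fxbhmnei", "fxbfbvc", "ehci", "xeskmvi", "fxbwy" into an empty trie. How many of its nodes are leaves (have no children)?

A leaf is a node with no children — equivalently, the end of a word that is not a proper prefix of any other stored word.
Those words: "ehci", "ehk", "fxbacny", "fxbbxaivi", "fxbfbvc", "fxbhmnei", "fxbpr", "fxbv", "fxbwcoscx", "fxbwy", "xesfajb", "xeshu", "xesjkg", "xeskmvi", "xeszjyip"
Leaf count: 15

15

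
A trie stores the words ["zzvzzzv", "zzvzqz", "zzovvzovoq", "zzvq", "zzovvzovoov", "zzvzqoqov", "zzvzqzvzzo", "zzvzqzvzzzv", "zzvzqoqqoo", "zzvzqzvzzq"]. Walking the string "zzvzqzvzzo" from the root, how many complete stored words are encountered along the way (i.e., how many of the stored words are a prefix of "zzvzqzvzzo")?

Check each prefix of "zzvzqzvzzo" against the stored set — each match is an end-marker on the path.
Prefixes of the query that are stored words: "zzvzqz", "zzvzqzvzzo"
Count: 2

2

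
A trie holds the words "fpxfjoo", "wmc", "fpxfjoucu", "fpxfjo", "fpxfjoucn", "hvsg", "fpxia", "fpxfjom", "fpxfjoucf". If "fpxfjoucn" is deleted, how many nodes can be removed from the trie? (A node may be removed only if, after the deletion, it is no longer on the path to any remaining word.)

A node on "fpxfjoucn"'s path can go only if nothing else ends at it or branches off below it.
The suffix "n" (1 node) is used only by "fpxfjoucn"; the node for "fpxfjouc" still has the child "u", so pruning stops there.
Nodes removed: 1

1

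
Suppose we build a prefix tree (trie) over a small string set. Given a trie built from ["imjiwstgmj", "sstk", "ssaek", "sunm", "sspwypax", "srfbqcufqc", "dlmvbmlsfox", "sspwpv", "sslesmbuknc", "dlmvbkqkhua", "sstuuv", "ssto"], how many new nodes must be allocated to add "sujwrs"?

4

"su" is already a path in the trie; the remaining "jwrs" must be added.
So 6 − 2 = 4 new nodes.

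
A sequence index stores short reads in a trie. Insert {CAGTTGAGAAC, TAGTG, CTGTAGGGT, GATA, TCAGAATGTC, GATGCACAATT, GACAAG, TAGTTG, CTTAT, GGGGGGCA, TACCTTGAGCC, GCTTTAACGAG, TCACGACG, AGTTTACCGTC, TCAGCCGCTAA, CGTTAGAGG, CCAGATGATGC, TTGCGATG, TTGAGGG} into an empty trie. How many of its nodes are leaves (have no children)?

19

A leaf is a node with no children — equivalently, the end of a word that is not a proper prefix of any other stored word.
Those words: "AGTTTACCGTC", "CAGTTGAGAAC", "CCAGATGATGC", "CGTTAGAGG", "CTGTAGGGT", "CTTAT", "GACAAG", "GATA", "GATGCACAATT", "GCTTTAACGAG", "GGGGGGCA", "TACCTTGAGCC", "TAGTG", "TAGTTG", "TCACGACG", "TCAGAATGTC", "TCAGCCGCTAA", "TTGAGGG", "TTGCGATG"
Leaf count: 19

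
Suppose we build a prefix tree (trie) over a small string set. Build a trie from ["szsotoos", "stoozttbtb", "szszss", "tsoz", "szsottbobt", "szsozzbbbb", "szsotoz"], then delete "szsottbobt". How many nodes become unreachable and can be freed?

Walk "szsottbobt" from the leaf back toward the root, removing each node that no remaining word uses.
The suffix "tbobt" (5 nodes) is used only by "szsottbobt"; the node for "szsot" still has the child "o", so pruning stops there.
Nodes removed: 5

5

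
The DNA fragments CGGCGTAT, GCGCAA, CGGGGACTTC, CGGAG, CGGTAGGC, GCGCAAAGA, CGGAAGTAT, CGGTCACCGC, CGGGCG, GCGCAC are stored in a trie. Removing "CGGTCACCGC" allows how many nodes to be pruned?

6

A node on "CGGTCACCGC"'s path can go only if nothing else ends at it or branches off below it.
The suffix "CACCGC" (6 nodes) is used only by "CGGTCACCGC"; the node for "CGGT" still has the child "A", so pruning stops there.
Nodes removed: 6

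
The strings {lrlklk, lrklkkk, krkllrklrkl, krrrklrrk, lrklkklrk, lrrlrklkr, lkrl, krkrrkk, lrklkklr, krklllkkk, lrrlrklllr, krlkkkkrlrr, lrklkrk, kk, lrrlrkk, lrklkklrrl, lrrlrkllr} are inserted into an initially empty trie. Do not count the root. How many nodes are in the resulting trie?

For each word, the new-node count is its length minus the longest prefix already in the trie:
  "lrlklk" → 6 new (l, r, l, k, l, k)
  "lrklkkk" → prefix "lr" already present; 5 new (k, l, k, k, k)
  "krkllrklrkl" → 11 new (k, r, k, l, l, r, k, l, r, k, l)
  "krrrklrrk" → prefix "kr" already present; 7 new (r, r, k, l, r, r, k)
  "lrklkklrk" → prefix "lrklkk" already present; 3 new (l, r, k)
  "lrrlrklkr" → prefix "lr" already present; 7 new (r, l, r, k, l, k, r)
  "lkrl" → prefix "l" already present; 3 new (k, r, l)
  "krkrrkk" → prefix "krk" already present; 4 new (r, r, k, k)
  "lrklkklr" → prefix "lrklkklr" already present; 0 new (none)
  "krklllkkk" → prefix "krkll" already present; 4 new (l, k, k, k)
  "lrrlrklllr" → prefix "lrrlrkl" already present; 3 new (l, l, r)
  "krlkkkkrlrr" → prefix "kr" already present; 9 new (l, k, k, k, k, r, l, r, r)
  "lrklkrk" → prefix "lrklk" already present; 2 new (r, k)
  "kk" → prefix "k" already present; 1 new (k)
  "lrrlrkk" → prefix "lrrlrk" already present; 1 new (k)
  "lrklkklrrl" → prefix "lrklkklr" already present; 2 new (r, l)
  "lrrlrkllr" → prefix "lrrlrkll" already present; 1 new (r)
Total nodes = 6 + 5 + 11 + 7 + 3 + 7 + 3 + 4 + 0 + 4 + 3 + 9 + 2 + 1 + 1 + 2 + 1 = 69

69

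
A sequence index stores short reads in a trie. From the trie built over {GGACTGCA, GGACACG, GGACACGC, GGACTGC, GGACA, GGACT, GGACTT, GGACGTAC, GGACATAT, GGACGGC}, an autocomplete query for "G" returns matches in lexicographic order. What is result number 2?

GGACACG

Filter for "G…" and sort: "GGACA", "GGACACG", "GGACACGC", "GGACATAT", "GGACGGC", "GGACGTAC", "GGACT", "GGACTGC", "GGACTGCA", "GGACTT"
Position 2: GGACACG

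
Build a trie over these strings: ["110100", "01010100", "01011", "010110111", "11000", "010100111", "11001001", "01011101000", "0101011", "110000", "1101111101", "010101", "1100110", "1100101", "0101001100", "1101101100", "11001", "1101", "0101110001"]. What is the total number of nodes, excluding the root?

56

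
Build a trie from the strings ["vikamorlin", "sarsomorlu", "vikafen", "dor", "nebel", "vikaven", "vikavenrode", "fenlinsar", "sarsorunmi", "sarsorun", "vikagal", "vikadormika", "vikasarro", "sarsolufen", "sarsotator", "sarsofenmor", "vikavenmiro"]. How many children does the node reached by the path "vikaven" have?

2

Follow the path "vikaven" to its node, then look at its outgoing edges.
Characters that immediately follow "vikaven" among the stored strings: {m, r}.
That node has 2 child edges.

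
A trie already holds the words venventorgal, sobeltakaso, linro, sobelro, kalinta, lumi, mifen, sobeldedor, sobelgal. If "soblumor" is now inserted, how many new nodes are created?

Walking "soblumor" from the root, the first 3 characters ("sob") follow existing edges; "l" is the first miss.
New nodes needed: |"soblumor"| − 3 = 8 − 3 = 5.

5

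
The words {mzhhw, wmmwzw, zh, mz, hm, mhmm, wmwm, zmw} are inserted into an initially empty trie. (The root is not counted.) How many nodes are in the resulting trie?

For each word, the new-node count is its length minus the longest prefix already in the trie:
  "mzhhw" → 5 new (m, z, h, h, w)
  "wmmwzw" → 6 new (w, m, m, w, z, w)
  "zh" → 2 new (z, h)
  "mz" → prefix "mz" already present; 0 new (none)
  "hm" → 2 new (h, m)
  "mhmm" → prefix "m" already present; 3 new (h, m, m)
  "wmwm" → prefix "wm" already present; 2 new (w, m)
  "zmw" → prefix "z" already present; 2 new (m, w)
Total nodes = 5 + 6 + 2 + 0 + 2 + 3 + 2 + 2 = 22

22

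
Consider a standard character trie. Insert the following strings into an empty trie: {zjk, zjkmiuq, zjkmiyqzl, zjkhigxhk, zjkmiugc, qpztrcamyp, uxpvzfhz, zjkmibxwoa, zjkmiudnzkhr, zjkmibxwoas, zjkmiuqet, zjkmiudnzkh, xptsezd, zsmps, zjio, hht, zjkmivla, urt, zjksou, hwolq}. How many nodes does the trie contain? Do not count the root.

Insert word by word; a character creates a node only if that edge doesn't already exist:
  "zjk" → 3 new (z, j, k)
  "zjkmiuq" → prefix "zjk" already present; 4 new (m, i, u, q)
  "zjkmiyqzl" → prefix "zjkmi" already present; 4 new (y, q, z, l)
  "zjkhigxhk" → prefix "zjk" already present; 6 new (h, i, g, x, h, k)
  "zjkmiugc" → prefix "zjkmiu" already present; 2 new (g, c)
  "qpztrcamyp" → 10 new (q, p, z, t, r, c, a, m, y, p)
  "uxpvzfhz" → 8 new (u, x, p, v, z, f, h, z)
  "zjkmibxwoa" → prefix "zjkmi" already present; 5 new (b, x, w, o, a)
  "zjkmiudnzkhr" → prefix "zjkmiu" already present; 6 new (d, n, z, k, h, r)
  "zjkmibxwoas" → prefix "zjkmibxwoa" already present; 1 new (s)
  "zjkmiuqet" → prefix "zjkmiuq" already present; 2 new (e, t)
  "zjkmiudnzkh" → prefix "zjkmiudnzkh" already present; 0 new (none)
  "xptsezd" → 7 new (x, p, t, s, e, z, d)
  "zsmps" → prefix "z" already present; 4 new (s, m, p, s)
  "zjio" → prefix "zj" already present; 2 new (i, o)
  "hht" → 3 new (h, h, t)
  "zjkmivla" → prefix "zjkmi" already present; 3 new (v, l, a)
  "urt" → prefix "u" already present; 2 new (r, t)
  "zjksou" → prefix "zjk" already present; 3 new (s, o, u)
  "hwolq" → prefix "h" already present; 4 new (w, o, l, q)
Total nodes = 3 + 4 + 4 + 6 + 2 + 10 + 8 + 5 + 6 + 1 + 2 + 0 + 7 + 4 + 2 + 3 + 3 + 2 + 3 + 4 = 79

79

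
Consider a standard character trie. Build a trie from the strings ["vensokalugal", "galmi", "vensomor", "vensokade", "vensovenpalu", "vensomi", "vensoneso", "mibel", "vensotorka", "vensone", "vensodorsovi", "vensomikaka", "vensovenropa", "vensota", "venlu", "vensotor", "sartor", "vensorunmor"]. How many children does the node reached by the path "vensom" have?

2

Follow the path "vensom" to its node, then look at its outgoing edges.
Distinct next characters after "vensom": i, o.
That node has 2 child edges.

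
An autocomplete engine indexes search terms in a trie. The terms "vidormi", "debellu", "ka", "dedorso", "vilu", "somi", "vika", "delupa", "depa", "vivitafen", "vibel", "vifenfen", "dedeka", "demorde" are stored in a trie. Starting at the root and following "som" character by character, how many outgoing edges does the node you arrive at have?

Walk "som" from the root, arriving at one node.
Characters that immediately follow "som" among the stored strings: {i}.
That node has 1 child edge.

1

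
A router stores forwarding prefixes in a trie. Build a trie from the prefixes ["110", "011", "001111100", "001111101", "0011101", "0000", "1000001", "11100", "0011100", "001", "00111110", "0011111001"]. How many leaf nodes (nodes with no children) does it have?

Leaves are exactly the stored words that no other stored word extends.
Those words: "0000", "0011100", "0011101", "0011111001", "001111101", "011", "1000001", "110", "11100"
Leaf count: 9

9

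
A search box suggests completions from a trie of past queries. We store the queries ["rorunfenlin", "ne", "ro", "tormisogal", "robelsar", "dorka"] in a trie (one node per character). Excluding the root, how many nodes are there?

Trace insertions, counting only characters that open a new branch:
  "rorunfenlin" → 11 new (r, o, r, u, n, f, e, n, l, i, n)
  "ne" → 2 new (n, e)
  "ro" → prefix "ro" already present; 0 new (none)
  "tormisogal" → 10 new (t, o, r, m, i, s, o, g, a, l)
  "robelsar" → prefix "ro" already present; 6 new (b, e, l, s, a, r)
  "dorka" → 5 new (d, o, r, k, a)
Total nodes = 11 + 2 + 0 + 10 + 6 + 5 = 34

34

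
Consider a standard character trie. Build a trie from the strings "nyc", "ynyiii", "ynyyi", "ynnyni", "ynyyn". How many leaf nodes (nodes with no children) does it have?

A leaf is a node with no children — equivalently, the end of a word that is not a proper prefix of any other stored word.
Those words: "nyc", "ynnyni", "ynyiii", "ynyyi", "ynyyn"
Leaf count: 5

5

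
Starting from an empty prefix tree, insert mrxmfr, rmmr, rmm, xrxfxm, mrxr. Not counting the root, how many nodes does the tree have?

17

Count nodes per top-level branch (shared prefixes stored once):
  'm'-branch (mrxmfr, mrxr): 7 nodes
  'r'-branch (rmm, rmmr): 4 nodes
  'x'-branch (xrxfxm): 6 nodes
Sum: 17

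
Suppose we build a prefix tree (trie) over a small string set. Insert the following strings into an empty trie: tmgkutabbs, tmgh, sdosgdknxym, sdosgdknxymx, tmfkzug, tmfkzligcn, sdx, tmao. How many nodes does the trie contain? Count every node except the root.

36

Trie structure (* marks end of a word):
(root)
├─ s
│  └─ d
│     ├─ o
│     │  └─ s
│     │     └─ g
│     │        └─ d
│     │           └─ k
│     │              └─ n
│     │                 └─ x
│     │                    └─ y
│     │                       └─ m *
│     │                          └─ x *
│     └─ x *
└─ t
   └─ m
      ├─ a
      │  └─ o *
      ├─ f
      │  └─ k
      │     └─ z
      │        ├─ l
      │        │  └─ i
      │        │     └─ g
      │        │        └─ c
      │        │           └─ n *
      │        └─ u
      │           └─ g *
      └─ g
         ├─ h *
         └─ k
            └─ u
               └─ t
                  └─ a
                     └─ b
                        └─ b
                           └─ s *
Counting every labelled node above: 36.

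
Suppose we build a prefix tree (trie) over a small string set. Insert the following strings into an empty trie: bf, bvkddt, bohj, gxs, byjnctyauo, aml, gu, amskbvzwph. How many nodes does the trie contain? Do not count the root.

34

Insert word by word; a character creates a node only if that edge doesn't already exist:
  "bf" → 2 new (b, f)
  "bvkddt" → prefix "b" already present; 5 new (v, k, d, d, t)
  "bohj" → prefix "b" already present; 3 new (o, h, j)
  "gxs" → 3 new (g, x, s)
  "byjnctyauo" → prefix "b" already present; 9 new (y, j, n, c, t, y, a, u, o)
  "aml" → 3 new (a, m, l)
  "gu" → prefix "g" already present; 1 new (u)
  "amskbvzwph" → prefix "am" already present; 8 new (s, k, b, v, z, w, p, h)
Total nodes = 2 + 5 + 3 + 3 + 9 + 3 + 1 + 8 = 34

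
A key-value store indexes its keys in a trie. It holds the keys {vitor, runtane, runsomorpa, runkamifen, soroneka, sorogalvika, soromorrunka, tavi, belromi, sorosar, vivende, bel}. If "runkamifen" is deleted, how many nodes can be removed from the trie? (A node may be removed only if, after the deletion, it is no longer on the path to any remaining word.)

7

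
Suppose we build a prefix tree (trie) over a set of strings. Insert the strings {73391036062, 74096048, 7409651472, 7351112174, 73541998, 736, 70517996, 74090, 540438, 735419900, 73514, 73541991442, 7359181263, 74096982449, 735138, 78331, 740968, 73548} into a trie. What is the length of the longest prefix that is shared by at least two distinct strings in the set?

Equivalently: take the maximum, over all pairs, of their longest common prefix length.
"735419900" and "73541991442" agree on "7354199" (7 characters) before diverging; nothing deeper is shared.
Longest shared-prefix length: 7

7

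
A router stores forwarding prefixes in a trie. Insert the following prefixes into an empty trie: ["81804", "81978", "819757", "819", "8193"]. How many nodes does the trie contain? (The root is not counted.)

11

Count nodes per top-level branch (shared prefixes stored once):
  '8'-branch (81804, 819, 8193, 819757, 81978): 11 nodes
Sum: 11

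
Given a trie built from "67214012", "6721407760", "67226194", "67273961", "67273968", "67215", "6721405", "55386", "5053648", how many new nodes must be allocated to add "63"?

Walking "63" from the root, the first 1 characters ("6") follow existing edges; "3" is the first miss.
New nodes needed: |"63"| − 1 = 2 − 1 = 1.

1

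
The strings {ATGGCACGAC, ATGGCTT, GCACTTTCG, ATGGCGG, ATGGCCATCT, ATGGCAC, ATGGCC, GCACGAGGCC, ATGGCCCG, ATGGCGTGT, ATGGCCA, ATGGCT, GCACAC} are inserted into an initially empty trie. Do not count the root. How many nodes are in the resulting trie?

Count nodes per top-level branch (shared prefixes stored once):
  'A'-branch (ATGGCAC, ATGGCACGAC, ATGGCC, ATGGCCA, ATGGCCATCT, ATGGCCCG, ATGGCGG, ATGGCGTGT, ATGGCT, ATGGCTT): 24 nodes
  'G'-branch (GCACAC, GCACGAGGCC, GCACTTTCG): 17 nodes
Sum: 41

41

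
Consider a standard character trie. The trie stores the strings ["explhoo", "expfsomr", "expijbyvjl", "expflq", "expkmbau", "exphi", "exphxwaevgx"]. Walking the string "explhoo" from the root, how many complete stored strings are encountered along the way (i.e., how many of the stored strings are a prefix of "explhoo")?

1

Check each prefix of "explhoo" against the stored set — each match is an end-marker on the path.
Prefixes of the query that are stored words: "explhoo"
Count: 1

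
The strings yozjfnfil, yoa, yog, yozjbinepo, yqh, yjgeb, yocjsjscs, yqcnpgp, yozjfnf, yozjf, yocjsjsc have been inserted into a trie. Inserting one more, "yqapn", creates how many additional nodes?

3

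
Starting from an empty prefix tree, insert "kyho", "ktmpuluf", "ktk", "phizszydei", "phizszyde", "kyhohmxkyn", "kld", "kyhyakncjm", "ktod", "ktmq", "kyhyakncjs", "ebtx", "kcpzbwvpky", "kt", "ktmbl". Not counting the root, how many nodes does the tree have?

56

Count nodes per top-level branch (shared prefixes stored once):
  'e'-branch (ebtx): 4 nodes
  'k'-branch (kcpzbwvpky, kld, kt, ktk, ktmbl, ktmpuluf, ktmq, ktod, kyho, kyhohmxkyn, kyhyakncjm, kyhyakncjs): 42 nodes
  'p'-branch (phizszyde, phizszydei): 10 nodes
Sum: 56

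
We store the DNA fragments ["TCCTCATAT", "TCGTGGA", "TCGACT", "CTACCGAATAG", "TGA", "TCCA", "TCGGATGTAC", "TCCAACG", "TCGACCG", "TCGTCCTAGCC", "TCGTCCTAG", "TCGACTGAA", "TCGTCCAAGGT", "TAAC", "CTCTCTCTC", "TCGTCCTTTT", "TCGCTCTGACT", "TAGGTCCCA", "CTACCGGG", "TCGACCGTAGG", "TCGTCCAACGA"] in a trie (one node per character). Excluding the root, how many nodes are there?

95

Insert word by word; a character creates a node only if that edge doesn't already exist:
  "TCCTCATAT" → 9 new (T, C, C, T, C, A, T, A, T)
  "TCGTGGA" → prefix "TC" already present; 5 new (G, T, G, G, A)
  "TCGACT" → prefix "TCG" already present; 3 new (A, C, T)
  "CTACCGAATAG" → 11 new (C, T, A, C, C, G, A, A, T, A, G)
  "TGA" → prefix "T" already present; 2 new (G, A)
  "TCCA" → prefix "TCC" already present; 1 new (A)
  "TCGGATGTAC" → prefix "TCG" already present; 7 new (G, A, T, G, T, A, C)
  "TCCAACG" → prefix "TCCA" already present; 3 new (A, C, G)
  "TCGACCG" → prefix "TCGAC" already present; 2 new (C, G)
  "TCGTCCTAGCC" → prefix "TCGT" already present; 7 new (C, C, T, A, G, C, C)
  "TCGTCCTAG" → prefix "TCGTCCTAG" already present; 0 new (none)
  "TCGACTGAA" → prefix "TCGACT" already present; 3 new (G, A, A)
  "TCGTCCAAGGT" → prefix "TCGTCC" already present; 5 new (A, A, G, G, T)
  "TAAC" → prefix "T" already present; 3 new (A, A, C)
  "CTCTCTCTC" → prefix "CT" already present; 7 new (C, T, C, T, C, T, C)
  "TCGTCCTTTT" → prefix "TCGTCCT" already present; 3 new (T, T, T)
  "TCGCTCTGACT" → prefix "TCG" already present; 8 new (C, T, C, T, G, A, C, T)
  "TAGGTCCCA" → prefix "TA" already present; 7 new (G, G, T, C, C, C, A)
  "CTACCGGG" → prefix "CTACCG" already present; 2 new (G, G)
  "TCGACCGTAGG" → prefix "TCGACCG" already present; 4 new (T, A, G, G)
  "TCGTCCAACGA" → prefix "TCGTCCAA" already present; 3 new (C, G, A)
Total nodes = 9 + 5 + 3 + 11 + 2 + 1 + 7 + 3 + 2 + 7 + 0 + 3 + 5 + 3 + 7 + 3 + 8 + 7 + 2 + 4 + 3 = 95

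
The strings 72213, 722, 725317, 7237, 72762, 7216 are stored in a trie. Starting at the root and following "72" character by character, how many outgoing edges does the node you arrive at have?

5

The children of the "72" node are the distinct next characters among strings starting with "72".
Characters that immediately follow "72" among the stored strings: {1, 2, 3, 5, 7}.
That node has 5 child edges.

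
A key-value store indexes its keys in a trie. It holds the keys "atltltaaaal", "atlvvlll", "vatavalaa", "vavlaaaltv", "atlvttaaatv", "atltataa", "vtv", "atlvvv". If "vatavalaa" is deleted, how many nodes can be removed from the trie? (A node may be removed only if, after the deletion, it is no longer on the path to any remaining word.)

7

Walk "vatavalaa" from the leaf back toward the root, removing each node that no remaining word uses.
The suffix "tavalaa" (7 nodes) is used only by "vatavalaa"; the node for "va" still has the child "v", so pruning stops there.
Nodes removed: 7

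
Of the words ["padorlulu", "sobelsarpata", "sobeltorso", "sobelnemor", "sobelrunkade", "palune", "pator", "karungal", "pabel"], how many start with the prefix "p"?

4

Walk to "p"; the words in its subtree are exactly those with that prefix.
Matches: "pabel", "padorlulu", "palune", "pator"
Count: 4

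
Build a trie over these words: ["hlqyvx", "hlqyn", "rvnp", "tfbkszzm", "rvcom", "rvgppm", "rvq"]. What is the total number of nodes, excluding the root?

27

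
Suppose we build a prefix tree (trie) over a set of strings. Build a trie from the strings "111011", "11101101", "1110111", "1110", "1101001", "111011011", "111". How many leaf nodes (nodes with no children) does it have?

A leaf is a node with no children — equivalently, the end of a word that is not a proper prefix of any other stored word.
Those words: "1101001", "111011011", "1110111"
Leaf count: 3

3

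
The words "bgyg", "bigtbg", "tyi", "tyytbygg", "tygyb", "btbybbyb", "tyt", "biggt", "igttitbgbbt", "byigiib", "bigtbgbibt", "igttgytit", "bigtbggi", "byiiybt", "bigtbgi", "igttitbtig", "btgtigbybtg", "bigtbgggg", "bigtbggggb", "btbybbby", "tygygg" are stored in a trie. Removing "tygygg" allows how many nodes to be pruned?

Walk "tygygg" from the leaf back toward the root, removing each node that no remaining word uses.
The suffix "gg" (2 nodes) is used only by "tygygg"; the node for "tygy" still has the child "b", so pruning stops there.
Nodes removed: 2

2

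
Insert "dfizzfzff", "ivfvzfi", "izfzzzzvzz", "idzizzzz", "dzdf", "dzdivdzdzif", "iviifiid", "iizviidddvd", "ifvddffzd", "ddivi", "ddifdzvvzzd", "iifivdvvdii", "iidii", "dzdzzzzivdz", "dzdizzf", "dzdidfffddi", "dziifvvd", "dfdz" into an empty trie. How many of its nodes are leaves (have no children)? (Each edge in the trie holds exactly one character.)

18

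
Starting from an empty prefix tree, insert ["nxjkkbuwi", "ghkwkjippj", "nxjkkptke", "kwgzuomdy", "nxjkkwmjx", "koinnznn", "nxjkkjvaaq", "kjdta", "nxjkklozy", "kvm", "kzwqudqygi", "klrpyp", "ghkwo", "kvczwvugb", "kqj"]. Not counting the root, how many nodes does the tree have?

82

For each word, the new-node count is its length minus the longest prefix already in the trie:
  "nxjkkbuwi" → 9 new (n, x, j, k, k, b, u, w, i)
  "ghkwkjippj" → 10 new (g, h, k, w, k, j, i, p, p, j)
  "nxjkkptke" → prefix "nxjkk" already present; 4 new (p, t, k, e)
  "kwgzuomdy" → 9 new (k, w, g, z, u, o, m, d, y)
  "nxjkkwmjx" → prefix "nxjkk" already present; 4 new (w, m, j, x)
  "koinnznn" → prefix "k" already present; 7 new (o, i, n, n, z, n, n)
  "nxjkkjvaaq" → prefix "nxjkk" already present; 5 new (j, v, a, a, q)
  "kjdta" → prefix "k" already present; 4 new (j, d, t, a)
  "nxjkklozy" → prefix "nxjkk" already present; 4 new (l, o, z, y)
  "kvm" → prefix "k" already present; 2 new (v, m)
  "kzwqudqygi" → prefix "k" already present; 9 new (z, w, q, u, d, q, y, g, i)
  "klrpyp" → prefix "k" already present; 5 new (l, r, p, y, p)
  "ghkwo" → prefix "ghkw" already present; 1 new (o)
  "kvczwvugb" → prefix "kv" already present; 7 new (c, z, w, v, u, g, b)
  "kqj" → prefix "k" already present; 2 new (q, j)
Total nodes = 9 + 10 + 4 + 9 + 4 + 7 + 5 + 4 + 4 + 2 + 9 + 5 + 1 + 7 + 2 = 82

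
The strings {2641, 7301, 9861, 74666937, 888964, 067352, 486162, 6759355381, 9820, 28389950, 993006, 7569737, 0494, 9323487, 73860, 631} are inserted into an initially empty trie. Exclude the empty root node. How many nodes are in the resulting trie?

81

Count nodes per top-level branch (shared prefixes stored once):
  '0'-branch (0494, 067352): 9 nodes
  '2'-branch (2641, 28389950): 11 nodes
  '4'-branch (486162): 6 nodes
  '6'-branch (631, 6759355381): 12 nodes
  '7'-branch (7301, 73860, 74666937, 7569737): 20 nodes
  '8'-branch (888964): 6 nodes
  '9'-branch (9323487, 9820, 9861, 993006): 17 nodes
Sum: 81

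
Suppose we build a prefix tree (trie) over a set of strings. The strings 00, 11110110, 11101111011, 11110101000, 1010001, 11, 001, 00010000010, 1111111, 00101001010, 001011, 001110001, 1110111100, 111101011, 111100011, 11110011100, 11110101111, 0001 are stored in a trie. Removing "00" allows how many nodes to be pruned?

After clearing the end-marker at "00", prune upward until reaching a node still needed by another word.
Every node on "00" is still needed (e.g. by "001"), so nothing is freed.
Nodes removed: 0

0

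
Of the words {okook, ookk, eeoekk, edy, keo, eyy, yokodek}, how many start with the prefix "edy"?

Filter for entries beginning with "edy":
Words under "edy": edy
Count: 1

1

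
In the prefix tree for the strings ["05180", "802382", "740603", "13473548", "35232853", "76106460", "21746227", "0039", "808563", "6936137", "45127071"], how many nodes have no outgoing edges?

Leaves are exactly the stored words that no other stored word extends.
Those words: "0039", "05180", "13473548", "21746227", "35232853", "45127071", "6936137", "740603", "76106460", "802382", "808563"
Leaf count: 11

11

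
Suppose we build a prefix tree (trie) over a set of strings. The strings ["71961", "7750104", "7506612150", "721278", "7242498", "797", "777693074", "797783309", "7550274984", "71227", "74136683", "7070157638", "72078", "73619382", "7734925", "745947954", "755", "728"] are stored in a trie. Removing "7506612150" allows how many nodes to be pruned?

8

Walk "7506612150" from the leaf back toward the root, removing each node that no remaining word uses.
The suffix "06612150" (8 nodes) is used only by "7506612150"; the node for "75" still has the child "5", so pruning stops there.
Nodes removed: 8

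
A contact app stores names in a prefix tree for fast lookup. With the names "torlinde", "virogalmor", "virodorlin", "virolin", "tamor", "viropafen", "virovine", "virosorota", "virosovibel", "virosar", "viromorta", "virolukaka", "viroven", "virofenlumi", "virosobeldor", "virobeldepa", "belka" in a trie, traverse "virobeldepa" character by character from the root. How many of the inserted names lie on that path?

Walk "virobeldepa" from the root; an end-of-word marker is hit whenever a stored word is a prefix of "virobeldepa".
Prefixes of the query that are stored words: "virobeldepa"
Count: 1

1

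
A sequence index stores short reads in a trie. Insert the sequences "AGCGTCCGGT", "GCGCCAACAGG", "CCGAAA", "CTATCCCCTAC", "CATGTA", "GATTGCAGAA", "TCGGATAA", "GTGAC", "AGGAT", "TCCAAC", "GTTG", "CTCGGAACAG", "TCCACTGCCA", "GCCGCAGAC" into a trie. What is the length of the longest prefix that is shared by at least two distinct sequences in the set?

Look for the deepest trie node that still has at least two words in its subtree.
e.g. "TCCAAC" and "TCCACTGCCA" share the prefix "TCCA" of length 4; no pair shares a longer one.
Longest shared-prefix length: 4

4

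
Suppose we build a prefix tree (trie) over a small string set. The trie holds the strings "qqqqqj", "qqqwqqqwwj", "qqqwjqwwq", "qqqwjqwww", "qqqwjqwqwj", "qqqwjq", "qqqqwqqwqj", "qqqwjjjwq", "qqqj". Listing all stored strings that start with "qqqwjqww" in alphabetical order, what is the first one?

qqqwjqwwq

Filter for "qqqwjqww…" and sort: "qqqwjqwwq", "qqqwjqwww"
Position 1: qqqwjqwwq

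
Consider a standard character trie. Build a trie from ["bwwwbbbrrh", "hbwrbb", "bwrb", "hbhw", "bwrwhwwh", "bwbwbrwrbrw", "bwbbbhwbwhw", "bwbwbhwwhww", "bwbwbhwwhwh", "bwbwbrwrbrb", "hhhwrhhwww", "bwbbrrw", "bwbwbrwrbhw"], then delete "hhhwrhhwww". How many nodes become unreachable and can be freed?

Walk "hhhwrhhwww" from the leaf back toward the root, removing each node that no remaining word uses.
The suffix "hhwrhhwww" (9 nodes) is used only by "hhhwrhhwww"; the node for "h" still has the child "b", so pruning stops there.
Nodes removed: 9

9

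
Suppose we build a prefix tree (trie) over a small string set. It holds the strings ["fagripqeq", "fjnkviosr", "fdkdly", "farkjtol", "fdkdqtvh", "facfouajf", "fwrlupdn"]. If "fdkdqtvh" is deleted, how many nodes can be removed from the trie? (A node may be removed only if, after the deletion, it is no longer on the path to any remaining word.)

4

Walk "fdkdqtvh" from the leaf back toward the root, removing each node that no remaining word uses.
The suffix "qtvh" (4 nodes) is used only by "fdkdqtvh"; the node for "fdkd" still has the child "l", so pruning stops there.
Nodes removed: 4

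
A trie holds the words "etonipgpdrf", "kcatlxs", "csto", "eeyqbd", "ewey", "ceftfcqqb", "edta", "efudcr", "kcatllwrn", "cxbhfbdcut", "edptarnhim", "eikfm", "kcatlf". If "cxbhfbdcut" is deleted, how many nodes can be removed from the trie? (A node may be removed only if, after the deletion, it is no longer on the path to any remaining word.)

A node on "cxbhfbdcut"'s path can go only if nothing else ends at it or branches off below it.
The suffix "xbhfbdcut" (9 nodes) is used only by "cxbhfbdcut"; the node for "c" still has the child "s", so pruning stops there.
Nodes removed: 9

9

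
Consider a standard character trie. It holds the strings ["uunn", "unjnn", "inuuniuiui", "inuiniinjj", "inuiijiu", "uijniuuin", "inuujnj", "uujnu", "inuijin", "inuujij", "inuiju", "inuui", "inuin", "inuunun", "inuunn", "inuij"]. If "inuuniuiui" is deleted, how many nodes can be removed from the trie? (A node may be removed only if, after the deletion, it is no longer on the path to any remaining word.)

5

After clearing the end-marker at "inuuniuiui", prune upward until reaching a node still needed by another word.
The suffix "iuiui" (5 nodes) is used only by "inuuniuiui"; the node for "inuun" still has the child "u", so pruning stops there.
Nodes removed: 5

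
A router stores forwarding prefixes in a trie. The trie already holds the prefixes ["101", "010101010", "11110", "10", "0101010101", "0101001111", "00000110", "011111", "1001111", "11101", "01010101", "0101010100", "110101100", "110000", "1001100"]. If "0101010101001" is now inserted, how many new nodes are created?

"0101010101" is already a path in the trie; the remaining "001" must be added.
New nodes needed: |"0101010101001"| − 10 = 13 − 10 = 3.

3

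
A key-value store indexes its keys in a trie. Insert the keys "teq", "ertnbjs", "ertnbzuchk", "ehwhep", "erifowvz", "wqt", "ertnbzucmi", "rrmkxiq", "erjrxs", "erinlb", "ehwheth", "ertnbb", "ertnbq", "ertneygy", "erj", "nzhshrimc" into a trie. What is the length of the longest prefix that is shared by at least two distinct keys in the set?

8

Look for the deepest trie node that still has at least two words in its subtree.
"ertnbzuchk" and "ertnbzucmi" agree on "ertnbzuc" (8 characters) before diverging; nothing deeper is shared.
Longest shared-prefix length: 8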